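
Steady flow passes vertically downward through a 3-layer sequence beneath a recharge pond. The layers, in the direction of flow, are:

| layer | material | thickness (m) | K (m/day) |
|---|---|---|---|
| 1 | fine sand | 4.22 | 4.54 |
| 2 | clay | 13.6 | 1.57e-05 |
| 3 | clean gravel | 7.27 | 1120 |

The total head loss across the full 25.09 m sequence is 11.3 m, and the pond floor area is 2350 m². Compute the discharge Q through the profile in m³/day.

0.0307

Flow is perpendicular to layering, so the layers act in series and the equivalent K is the thickness-weighted harmonic mean.
Total thickness L = 4.22 + 13.6 + 7.27 = 25.09 m.
Σ(b_i/K_i) = 4.22/4.54 + 13.6/1.57e-05 + 7.27/1120 = 8.662e+05 d.
K_eq = L / Σ(b_i/K_i) = 25.09 / 8.662e+05 = 2.896e-05 m/day.
Q = K_eq · A · (Δh/L) = 2.896e-05 × 2350 × (11.3/25.09) = 0.03066 m³/day.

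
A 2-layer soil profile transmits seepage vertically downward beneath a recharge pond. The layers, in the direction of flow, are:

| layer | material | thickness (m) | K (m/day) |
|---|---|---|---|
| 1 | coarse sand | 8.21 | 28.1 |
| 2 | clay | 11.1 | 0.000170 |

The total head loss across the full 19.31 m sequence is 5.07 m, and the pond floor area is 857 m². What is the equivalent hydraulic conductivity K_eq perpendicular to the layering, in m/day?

0.000296

Flow is perpendicular to layering, so the layers act in series and the equivalent K is the thickness-weighted harmonic mean.
Total thickness L = 8.21 + 11.1 = 19.31 m.
Σ(b_i/K_i) = 8.21/28.1 + 11.1/0.000170 = 65294 d.
K_eq = L / Σ(b_i/K_i) = 19.31 / 65294 = 0.0002957 m/day.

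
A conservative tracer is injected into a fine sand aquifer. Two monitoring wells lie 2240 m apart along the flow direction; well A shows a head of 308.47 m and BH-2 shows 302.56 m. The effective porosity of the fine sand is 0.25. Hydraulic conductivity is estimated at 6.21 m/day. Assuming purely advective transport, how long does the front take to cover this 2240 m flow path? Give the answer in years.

Hydraulic gradient i = (308.47 − 302.56) / 2240 = 5.91 / 2240 = 0.002638.
Darcy flux q = K · i = 6.210 × 0.002638 = 0.01638 m/day.
Seepage velocity v = q / n_e = 0.01638 / 0.25 = 0.06554 m/day.
Travel time t = L / v = 2240 / 0.06554 = 34179 days = 93.58 years.

93.6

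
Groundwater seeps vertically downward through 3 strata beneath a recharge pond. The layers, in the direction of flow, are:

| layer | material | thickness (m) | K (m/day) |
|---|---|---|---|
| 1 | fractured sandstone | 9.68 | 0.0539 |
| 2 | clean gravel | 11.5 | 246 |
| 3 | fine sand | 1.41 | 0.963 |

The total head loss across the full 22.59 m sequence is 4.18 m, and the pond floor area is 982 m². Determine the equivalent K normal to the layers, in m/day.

Flow is perpendicular to layering, so the layers act in series and the equivalent K is the thickness-weighted harmonic mean.
Total thickness L = 9.68 + 11.5 + 1.41 = 22.59 m.
Σ(b_i/K_i) = 9.68/0.0539 + 11.5/246 + 1.41/0.963 = 181.1 d.
K_eq = L / Σ(b_i/K_i) = 22.59 / 181.1 = 0.1247 m/day.

0.125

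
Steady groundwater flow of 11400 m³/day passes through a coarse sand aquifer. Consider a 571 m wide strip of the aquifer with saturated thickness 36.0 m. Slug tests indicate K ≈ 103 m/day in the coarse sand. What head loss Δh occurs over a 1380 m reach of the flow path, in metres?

7.43

Cross-sectional area A = 571 × 36.0 = 20556 m².
From Q = K·A·i, i = Q / (K·A) = 11400 / (103.0 × 20556) = 0.005384.
Head loss Δh = i · L = 0.005384 × 1380 = 7.430 m.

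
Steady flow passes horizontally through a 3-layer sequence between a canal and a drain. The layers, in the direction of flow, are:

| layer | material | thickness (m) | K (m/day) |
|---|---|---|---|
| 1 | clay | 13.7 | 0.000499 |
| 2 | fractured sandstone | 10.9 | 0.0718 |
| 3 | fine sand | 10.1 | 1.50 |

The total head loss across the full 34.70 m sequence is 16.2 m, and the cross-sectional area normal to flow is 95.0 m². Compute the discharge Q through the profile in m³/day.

Flow is perpendicular to layering, so the layers act in series and the equivalent K is the thickness-weighted harmonic mean.
Total thickness L = 13.7 + 10.9 + 10.1 = 34.70 m.
Σ(b_i/K_i) = 13.7/0.000499 + 10.9/0.0718 + 10.1/1.50 = 27613 d.
K_eq = L / Σ(b_i/K_i) = 34.70 / 27613 = 0.001257 m/day.
Q = K_eq · A · (Δh/L) = 0.001257 × 95.0 × (16.2/34.70) = 0.05573 m³/day.

0.0557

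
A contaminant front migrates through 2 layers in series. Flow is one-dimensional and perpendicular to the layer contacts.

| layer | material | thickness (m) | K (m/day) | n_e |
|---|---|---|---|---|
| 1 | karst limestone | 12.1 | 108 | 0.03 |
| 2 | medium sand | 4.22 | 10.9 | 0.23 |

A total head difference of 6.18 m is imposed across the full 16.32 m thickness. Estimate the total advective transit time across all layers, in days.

With flow normal to the layers, continuity requires the same specific discharge q through every layer.
Σ(b_i/K_i) = 12.1/108 + 4.22/10.9 = 0.4992 d.
q = Δh / Σ(b_i/K_i) = 6.18 / 0.4992 = 12.38 m/day.
In each layer the seepage velocity is v_i = q/n_i, so the layer transit time is t_i = b_i·n_i / q:
  layer 1 (karst limestone): t_1 = 12.1 × 0.03 / 12.38 = 0.02932 d
  layer 2 (medium sand): t_2 = 4.22 × 0.23 / 12.38 = 0.07840 d
Total t = Σ t_i = 0.1077 days.

0.108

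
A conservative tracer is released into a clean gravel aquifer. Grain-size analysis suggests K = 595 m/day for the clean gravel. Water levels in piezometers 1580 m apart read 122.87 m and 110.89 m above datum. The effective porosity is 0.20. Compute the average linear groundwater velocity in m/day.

Hydraulic gradient i = (122.87 − 110.89) / 1580 = 11.98 / 1580 = 0.007582.
Darcy flux q = K · i = 595.0 × 0.007582 = 4.511 m/day.
Seepage velocity v = q / n_e = 4.511 / 0.20 = 22.56 m/day.

22.6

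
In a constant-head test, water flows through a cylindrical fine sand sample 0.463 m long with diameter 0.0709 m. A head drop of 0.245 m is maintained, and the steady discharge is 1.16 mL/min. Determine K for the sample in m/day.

0.800

Cross-sectional area A = π·(d/2)² = π × (0.0709/2)² = 0.003948 m².
Convert discharge: 1.16 mL/min = 1.933e-08 m³/s.
Darcy's law rearranged: K = Q·L / (A·Δh) = 1.933e-08 × 0.463 / (0.003948 × 0.245) = 9.254e-06 m/s = 0.7996 m/day.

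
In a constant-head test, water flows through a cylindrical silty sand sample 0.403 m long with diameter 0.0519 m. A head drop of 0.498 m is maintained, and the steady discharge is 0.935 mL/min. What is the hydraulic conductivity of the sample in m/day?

Cross-sectional area A = π·(d/2)² = π × (0.0519/2)² = 0.002116 m².
Convert discharge: 0.935 mL/min = 1.558e-08 m³/s.
Darcy's law rearranged: K = Q·L / (A·Δh) = 1.558e-08 × 0.403 / (0.002116 × 0.498) = 5.961e-06 m/s = 0.5150 m/day.

0.515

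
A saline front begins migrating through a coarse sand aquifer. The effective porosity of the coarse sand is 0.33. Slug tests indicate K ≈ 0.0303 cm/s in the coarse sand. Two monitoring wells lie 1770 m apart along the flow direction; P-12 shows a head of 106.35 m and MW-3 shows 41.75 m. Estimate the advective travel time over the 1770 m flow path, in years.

1.67

Convert K: 0.0303 cm/s × 864 = 26.18 m/day.
Hydraulic gradient i = (106.35 − 41.75) / 1770 = 64.6 / 1770 = 0.03650.
Darcy flux q = K · i = 26.18 × 0.03650 = 0.9555 m/day.
Seepage velocity v = q / n_e = 0.9555 / 0.33 = 2.895 m/day.
Travel time t = L / v = 1770 / 2.895 = 611.3 days = 1.674 years.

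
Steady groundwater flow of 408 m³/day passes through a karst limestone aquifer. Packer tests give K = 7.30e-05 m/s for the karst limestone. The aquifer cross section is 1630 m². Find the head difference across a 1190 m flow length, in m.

47.2

Convert K: 7.30e-05 m/s × 86400 = 6.307 m/day.
From Q = K·A·i, i = Q / (K·A) = 408 / (6.307 × 1630) = 0.03969.
Head loss Δh = i · L = 0.03969 × 1190 = 47.23 m.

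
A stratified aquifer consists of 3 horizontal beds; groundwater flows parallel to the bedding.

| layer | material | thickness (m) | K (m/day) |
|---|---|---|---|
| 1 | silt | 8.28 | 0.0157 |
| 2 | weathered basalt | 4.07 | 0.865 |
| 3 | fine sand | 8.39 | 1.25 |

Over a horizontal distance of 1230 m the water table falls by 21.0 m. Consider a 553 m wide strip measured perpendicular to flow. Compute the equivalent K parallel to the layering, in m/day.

Flow is parallel to layering, so each bed carries its own Darcy discharge and the transmissivities add.
Σ(K_i·b_i) = 0.0157×8.28 + 0.865×4.07 + 1.25×8.39 = 14.14 m²/day.
Total thickness b = 20.74 m, so K_eq = Σ(K_i·b_i)/b = 0.6817 m/day.

0.682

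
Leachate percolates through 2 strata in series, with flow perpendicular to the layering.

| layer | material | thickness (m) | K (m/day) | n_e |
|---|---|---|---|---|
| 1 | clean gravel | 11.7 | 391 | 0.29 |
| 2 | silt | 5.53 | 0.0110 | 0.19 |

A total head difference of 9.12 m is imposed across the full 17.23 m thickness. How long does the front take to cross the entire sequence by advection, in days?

245

With flow normal to the layers, continuity requires the same specific discharge q through every layer.
Σ(b_i/K_i) = 11.7/391 + 5.53/0.0110 = 502.8 d.
q = Δh / Σ(b_i/K_i) = 9.12 / 502.8 = 0.01814 m/day.
In each layer the seepage velocity is v_i = q/n_i, so the layer transit time is t_i = b_i·n_i / q:
  layer 1 (clean gravel): t_1 = 11.7 × 0.29 / 0.01814 = 187.0 d
  layer 2 (silt): t_2 = 5.53 × 0.19 / 0.01814 = 57.92 d
Total t = Σ t_i = 245.0 days.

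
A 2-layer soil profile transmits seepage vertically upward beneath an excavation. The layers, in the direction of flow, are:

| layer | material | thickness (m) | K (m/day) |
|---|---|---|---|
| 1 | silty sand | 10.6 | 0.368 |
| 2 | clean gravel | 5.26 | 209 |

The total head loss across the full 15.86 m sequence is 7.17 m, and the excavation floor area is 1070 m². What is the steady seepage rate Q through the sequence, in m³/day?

Flow is perpendicular to layering, so the layers act in series and the equivalent K is the thickness-weighted harmonic mean.
Total thickness L = 10.6 + 5.26 = 15.86 m.
Σ(b_i/K_i) = 10.6/0.368 + 5.26/209 = 28.83 d.
K_eq = L / Σ(b_i/K_i) = 15.86 / 28.83 = 0.5501 m/day.
Q = K_eq · A · (Δh/L) = 0.5501 × 1070 × (7.17/15.86) = 266.1 m³/day.

266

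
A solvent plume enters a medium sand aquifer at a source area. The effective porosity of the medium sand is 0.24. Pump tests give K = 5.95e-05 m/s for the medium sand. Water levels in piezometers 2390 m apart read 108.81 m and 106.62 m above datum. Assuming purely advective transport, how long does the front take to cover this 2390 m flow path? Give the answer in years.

333

Convert K: 5.95e-05 m/s × 86400 = 5.141 m/day.
Hydraulic gradient i = (108.81 − 106.62) / 2390 = 2.19 / 2390 = 0.0009163.
Darcy flux q = K · i = 5.141 × 0.0009163 = 0.004711 m/day.
Seepage velocity v = q / n_e = 0.004711 / 0.24 = 0.01963 m/day.
Travel time t = L / v = 2390 / 0.01963 = 1.218e+05 days = 333.4 years.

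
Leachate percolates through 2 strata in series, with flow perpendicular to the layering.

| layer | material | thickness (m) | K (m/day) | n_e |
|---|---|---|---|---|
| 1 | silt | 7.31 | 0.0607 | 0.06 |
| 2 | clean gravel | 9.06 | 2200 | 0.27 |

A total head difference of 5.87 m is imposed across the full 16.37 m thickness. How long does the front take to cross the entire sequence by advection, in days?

59.2

With flow normal to the layers, continuity requires the same specific discharge q through every layer.
Σ(b_i/K_i) = 7.31/0.0607 + 9.06/2200 = 120.4 d.
q = Δh / Σ(b_i/K_i) = 5.87 / 120.4 = 0.04874 m/day.
In each layer the seepage velocity is v_i = q/n_i, so the layer transit time is t_i = b_i·n_i / q:
  layer 1 (silt): t_1 = 7.31 × 0.06 / 0.04874 = 8.999 d
  layer 2 (clean gravel): t_2 = 9.06 × 0.27 / 0.04874 = 50.19 d
Total t = Σ t_i = 59.19 days.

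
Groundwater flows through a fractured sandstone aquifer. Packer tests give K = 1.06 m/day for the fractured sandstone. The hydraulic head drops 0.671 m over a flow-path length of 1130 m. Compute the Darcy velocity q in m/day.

Hydraulic gradient i = Δh / L = 0.671 / 1130 = 0.0005938.
Specific discharge q = K · i = 1.060 × 0.0005938 = 0.0006294 m/day.

0.000629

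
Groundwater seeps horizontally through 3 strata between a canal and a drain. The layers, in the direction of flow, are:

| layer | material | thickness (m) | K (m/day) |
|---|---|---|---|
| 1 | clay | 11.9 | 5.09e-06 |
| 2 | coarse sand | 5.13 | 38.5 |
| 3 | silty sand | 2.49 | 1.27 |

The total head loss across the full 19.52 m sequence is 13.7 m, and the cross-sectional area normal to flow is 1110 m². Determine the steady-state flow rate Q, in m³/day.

Flow is perpendicular to layering, so the layers act in series and the equivalent K is the thickness-weighted harmonic mean.
Total thickness L = 11.9 + 5.13 + 2.49 = 19.52 m.
Σ(b_i/K_i) = 11.9/5.09e-06 + 5.13/38.5 + 2.49/1.27 = 2.338e+06 d.
K_eq = L / Σ(b_i/K_i) = 19.52 / 2.338e+06 = 8.349e-06 m/day.
Q = K_eq · A · (Δh/L) = 8.349e-06 × 1110 × (13.7/19.52) = 0.006505 m³/day.

0.00650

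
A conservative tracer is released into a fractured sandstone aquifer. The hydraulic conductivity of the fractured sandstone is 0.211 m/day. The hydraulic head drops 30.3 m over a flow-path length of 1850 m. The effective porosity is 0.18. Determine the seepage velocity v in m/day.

0.0192

Hydraulic gradient i = Δh / L = 30.3 / 1850 = 0.01638.
Darcy flux q = K · i = 0.2110 × 0.01638 = 0.003456 m/day.
Seepage velocity v = q / n_e = 0.003456 / 0.18 = 0.01920 m/day.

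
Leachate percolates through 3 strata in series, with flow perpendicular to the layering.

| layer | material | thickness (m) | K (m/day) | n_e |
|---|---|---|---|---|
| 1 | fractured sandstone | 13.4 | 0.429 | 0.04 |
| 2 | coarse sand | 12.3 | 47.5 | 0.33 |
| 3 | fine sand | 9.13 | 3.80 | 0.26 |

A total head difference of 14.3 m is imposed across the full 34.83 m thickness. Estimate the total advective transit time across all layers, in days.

With flow normal to the layers, continuity requires the same specific discharge q through every layer.
Σ(b_i/K_i) = 13.4/0.429 + 12.3/47.5 + 9.13/3.80 = 33.90 d.
q = Δh / Σ(b_i/K_i) = 14.3 / 33.90 = 0.4219 m/day.
In each layer the seepage velocity is v_i = q/n_i, so the layer transit time is t_i = b_i·n_i / q:
  layer 1 (fractured sandstone): t_1 = 13.4 × 0.04 / 0.4219 = 1.271 d
  layer 2 (coarse sand): t_2 = 12.3 × 0.33 / 0.4219 = 9.622 d
  layer 3 (fine sand): t_3 = 9.13 × 0.26 / 0.4219 = 5.627 d
Total t = Σ t_i = 16.52 days.

16.5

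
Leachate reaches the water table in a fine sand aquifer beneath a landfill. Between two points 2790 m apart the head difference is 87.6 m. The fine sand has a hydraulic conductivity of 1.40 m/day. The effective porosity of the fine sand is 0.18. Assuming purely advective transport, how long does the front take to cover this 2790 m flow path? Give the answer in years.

Hydraulic gradient i = Δh / L = 87.6 / 2790 = 0.03140.
Darcy flux q = K · i = 1.400 × 0.03140 = 0.04396 m/day.
Seepage velocity v = q / n_e = 0.04396 / 0.18 = 0.2442 m/day.
Travel time t = L / v = 2790 / 0.2442 = 11425 days = 31.28 years.

31.3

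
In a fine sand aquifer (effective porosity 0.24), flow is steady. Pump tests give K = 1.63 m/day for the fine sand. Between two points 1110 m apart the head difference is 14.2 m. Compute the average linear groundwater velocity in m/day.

Hydraulic gradient i = Δh / L = 14.2 / 1110 = 0.01279.
Darcy flux q = K · i = 1.630 × 0.01279 = 0.02085 m/day.
Seepage velocity v = q / n_e = 0.02085 / 0.24 = 0.08688 m/day.

0.0869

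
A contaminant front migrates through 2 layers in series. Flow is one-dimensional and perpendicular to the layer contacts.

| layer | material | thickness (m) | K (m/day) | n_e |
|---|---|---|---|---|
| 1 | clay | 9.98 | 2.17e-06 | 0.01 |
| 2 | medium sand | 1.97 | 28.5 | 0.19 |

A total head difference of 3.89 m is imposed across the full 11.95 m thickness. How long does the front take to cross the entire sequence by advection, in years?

With flow normal to the layers, continuity requires the same specific discharge q through every layer.
Σ(b_i/K_i) = 9.98/2.17e-06 + 1.97/28.5 = 4.599e+06 d.
q = Δh / Σ(b_i/K_i) = 3.89 / 4.599e+06 = 8.458e-07 m/day.
In each layer the seepage velocity is v_i = q/n_i, so the layer transit time is t_i = b_i·n_i / q:
  layer 1 (clay): t_1 = 9.98 × 0.01 / 8.458e-07 = 1.180e+05 d
  layer 2 (medium sand): t_2 = 1.97 × 0.19 / 8.458e-07 = 4.425e+05 d
Total t = Σ t_i = 5.605e+05 days = 1535 years.

1530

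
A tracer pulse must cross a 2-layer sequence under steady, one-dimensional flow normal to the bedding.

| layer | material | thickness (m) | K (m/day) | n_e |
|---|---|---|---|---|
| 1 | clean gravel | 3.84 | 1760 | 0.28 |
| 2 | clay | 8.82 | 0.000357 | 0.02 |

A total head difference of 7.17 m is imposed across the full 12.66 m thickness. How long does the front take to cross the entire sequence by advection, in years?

With flow normal to the layers, continuity requires the same specific discharge q through every layer.
Σ(b_i/K_i) = 3.84/1760 + 8.82/0.000357 = 24706 d.
q = Δh / Σ(b_i/K_i) = 7.17 / 24706 = 0.0002902 m/day.
In each layer the seepage velocity is v_i = q/n_i, so the layer transit time is t_i = b_i·n_i / q:
  layer 1 (clean gravel): t_1 = 3.84 × 0.28 / 0.0002902 = 3705 d
  layer 2 (clay): t_2 = 8.82 × 0.02 / 0.0002902 = 607.8 d
Total t = Σ t_i = 4313 days = 11.81 years.

11.8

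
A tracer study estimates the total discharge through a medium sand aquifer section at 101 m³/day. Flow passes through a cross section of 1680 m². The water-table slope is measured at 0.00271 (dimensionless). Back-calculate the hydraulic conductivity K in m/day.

22.2

Hydraulic gradient i = 0.00271.
From Q = K·A·i, K = Q / (A·i) = 101 / (1680 × 0.002710) = 22.18 m/day.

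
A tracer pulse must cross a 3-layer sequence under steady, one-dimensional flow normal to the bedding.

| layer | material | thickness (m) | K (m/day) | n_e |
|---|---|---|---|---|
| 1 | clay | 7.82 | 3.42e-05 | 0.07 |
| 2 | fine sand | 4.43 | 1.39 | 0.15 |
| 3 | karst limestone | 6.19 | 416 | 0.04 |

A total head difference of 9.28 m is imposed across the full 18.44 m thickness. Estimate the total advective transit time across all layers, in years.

With flow normal to the layers, continuity requires the same specific discharge q through every layer.
Σ(b_i/K_i) = 7.82/3.42e-05 + 4.43/1.39 + 6.19/416 = 2.287e+05 d.
q = Δh / Σ(b_i/K_i) = 9.28 / 2.287e+05 = 4.058e-05 m/day.
In each layer the seepage velocity is v_i = q/n_i, so the layer transit time is t_i = b_i·n_i / q:
  layer 1 (clay): t_1 = 7.82 × 0.07 / 4.058e-05 = 13488 d
  layer 2 (fine sand): t_2 = 4.43 × 0.15 / 4.058e-05 = 16373 d
  layer 3 (karst limestone): t_3 = 6.19 × 0.04 / 4.058e-05 = 6101 d
Total t = Σ t_i = 35962 days = 98.46 years.

98.5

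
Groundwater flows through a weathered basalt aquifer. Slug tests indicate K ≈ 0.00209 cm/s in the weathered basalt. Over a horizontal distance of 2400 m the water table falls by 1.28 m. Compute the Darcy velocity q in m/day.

0.000963

Convert K: 0.00209 cm/s × 864 = 1.806 m/day.
Hydraulic gradient i = Δh / L = 1.28 / 2400 = 0.0005333.
Specific discharge q = K · i = 1.806 × 0.0005333 = 0.0009631 m/day.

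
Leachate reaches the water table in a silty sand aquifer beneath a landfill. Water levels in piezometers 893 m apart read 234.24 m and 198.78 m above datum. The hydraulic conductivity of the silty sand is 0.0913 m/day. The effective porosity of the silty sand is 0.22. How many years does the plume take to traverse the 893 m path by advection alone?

148

Hydraulic gradient i = (234.24 − 198.78) / 893 = 35.46 / 893 = 0.03971.
Darcy flux q = K · i = 0.09130 × 0.03971 = 0.003625 m/day.
Seepage velocity v = q / n_e = 0.003625 / 0.22 = 0.01648 m/day.
Travel time t = L / v = 893 / 0.01648 = 54190 days = 148.4 years.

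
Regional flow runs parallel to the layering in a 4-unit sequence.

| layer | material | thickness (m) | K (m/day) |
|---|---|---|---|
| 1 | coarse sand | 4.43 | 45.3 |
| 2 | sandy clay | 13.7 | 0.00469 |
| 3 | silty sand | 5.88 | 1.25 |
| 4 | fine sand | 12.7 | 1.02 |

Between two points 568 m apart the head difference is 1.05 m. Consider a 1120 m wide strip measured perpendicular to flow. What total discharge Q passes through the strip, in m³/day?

Flow is parallel to layering, so each bed carries its own Darcy discharge and the transmissivities add.
Σ(K_i·b_i) = 45.3×4.43 + 0.00469×13.7 + 1.25×5.88 + 1.02×12.7 = 221.0 m²/day.
Hydraulic gradient i = Δh / L = 1.05 / 568 = 0.001849.
Q = Σ(K_i·b_i) · W · i = 221.0 × 1120 × 0.001849 = 457.7 m³/day.

458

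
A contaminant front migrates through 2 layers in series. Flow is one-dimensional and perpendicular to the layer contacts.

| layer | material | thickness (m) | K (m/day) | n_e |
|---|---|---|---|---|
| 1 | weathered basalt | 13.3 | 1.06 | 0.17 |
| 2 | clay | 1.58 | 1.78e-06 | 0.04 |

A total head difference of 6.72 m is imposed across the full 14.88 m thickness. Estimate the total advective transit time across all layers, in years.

With flow normal to the layers, continuity requires the same specific discharge q through every layer.
Σ(b_i/K_i) = 13.3/1.06 + 1.58/1.78e-06 = 8.877e+05 d.
q = Δh / Σ(b_i/K_i) = 6.72 / 8.877e+05 = 7.571e-06 m/day.
In each layer the seepage velocity is v_i = q/n_i, so the layer transit time is t_i = b_i·n_i / q:
  layer 1 (weathered basalt): t_1 = 13.3 × 0.17 / 7.571e-06 = 2.987e+05 d
  layer 2 (clay): t_2 = 1.58 × 0.04 / 7.571e-06 = 8348 d
Total t = Σ t_i = 3.070e+05 days = 840.5 years.

841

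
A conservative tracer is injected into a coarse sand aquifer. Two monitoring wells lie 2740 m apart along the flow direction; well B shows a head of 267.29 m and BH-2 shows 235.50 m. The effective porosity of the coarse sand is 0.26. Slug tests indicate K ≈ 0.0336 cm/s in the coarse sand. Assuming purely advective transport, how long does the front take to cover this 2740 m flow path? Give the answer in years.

Convert K: 0.0336 cm/s × 864 = 29.03 m/day.
Hydraulic gradient i = (267.29 − 235.50) / 2740 = 31.79 / 2740 = 0.01160.
Darcy flux q = K · i = 29.03 × 0.01160 = 0.3368 m/day.
Seepage velocity v = q / n_e = 0.3368 / 0.26 = 1.295 m/day.
Travel time t = L / v = 2740 / 1.295 = 2115 days = 5.791 years.

5.79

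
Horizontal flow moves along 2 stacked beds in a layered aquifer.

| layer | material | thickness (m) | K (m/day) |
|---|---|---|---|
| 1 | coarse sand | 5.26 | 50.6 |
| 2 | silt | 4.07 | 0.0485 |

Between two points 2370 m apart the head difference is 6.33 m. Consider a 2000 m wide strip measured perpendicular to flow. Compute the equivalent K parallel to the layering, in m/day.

28.5

Flow is parallel to layering, so each bed carries its own Darcy discharge and the transmissivities add.
Σ(K_i·b_i) = 50.6×5.26 + 0.0485×4.07 = 266.4 m²/day.
Total thickness b = 9.330 m, so K_eq = Σ(K_i·b_i)/b = 28.55 m/day.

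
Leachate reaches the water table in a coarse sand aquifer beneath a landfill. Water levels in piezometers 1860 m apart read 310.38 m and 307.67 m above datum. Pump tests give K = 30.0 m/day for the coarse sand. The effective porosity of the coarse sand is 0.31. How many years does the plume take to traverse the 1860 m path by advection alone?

Hydraulic gradient i = (310.38 − 307.67) / 1860 = 2.71 / 1860 = 0.001457.
Darcy flux q = K · i = 30.00 × 0.001457 = 0.04371 m/day.
Seepage velocity v = q / n_e = 0.04371 / 0.31 = 0.1410 m/day.
Travel time t = L / v = 1860 / 0.1410 = 13192 days = 36.12 years.

36.1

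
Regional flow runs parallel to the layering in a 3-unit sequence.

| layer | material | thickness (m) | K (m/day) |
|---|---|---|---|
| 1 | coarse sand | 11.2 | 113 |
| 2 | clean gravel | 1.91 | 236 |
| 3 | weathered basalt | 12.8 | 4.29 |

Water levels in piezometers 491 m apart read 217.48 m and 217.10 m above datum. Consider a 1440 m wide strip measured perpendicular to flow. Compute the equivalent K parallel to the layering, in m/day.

68.4

Flow is parallel to layering, so each bed carries its own Darcy discharge and the transmissivities add.
Σ(K_i·b_i) = 113×11.2 + 236×1.91 + 4.29×12.8 = 1771 m²/day.
Total thickness b = 25.91 m, so K_eq = Σ(K_i·b_i)/b = 68.36 m/day.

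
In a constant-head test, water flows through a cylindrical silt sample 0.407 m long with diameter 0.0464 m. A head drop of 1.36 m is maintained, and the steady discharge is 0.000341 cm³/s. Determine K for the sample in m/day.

Cross-sectional area A = π·(d/2)² = π × (0.0464/2)² = 0.001691 m².
Convert discharge: 0.000341 cm³/s = 3.410e-10 m³/s.
Darcy's law rearranged: K = Q·L / (A·Δh) = 3.410e-10 × 0.407 / (0.001691 × 1.36) = 6.035e-08 m/s = 0.005214 m/day.

0.00521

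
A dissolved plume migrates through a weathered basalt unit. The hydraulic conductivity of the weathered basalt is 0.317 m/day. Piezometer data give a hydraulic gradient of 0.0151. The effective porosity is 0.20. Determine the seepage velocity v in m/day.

Hydraulic gradient i = 0.0151.
Darcy flux q = K · i = 0.3170 × 0.01510 = 0.004787 m/day.
Seepage velocity v = q / n_e = 0.004787 / 0.20 = 0.02393 m/day.

0.0239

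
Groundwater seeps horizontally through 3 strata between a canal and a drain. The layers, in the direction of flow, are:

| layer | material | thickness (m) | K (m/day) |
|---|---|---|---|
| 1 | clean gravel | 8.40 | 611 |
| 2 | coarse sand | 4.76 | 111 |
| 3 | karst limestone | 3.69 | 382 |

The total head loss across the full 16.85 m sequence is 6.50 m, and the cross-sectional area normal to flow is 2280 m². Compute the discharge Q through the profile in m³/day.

Flow is perpendicular to layering, so the layers act in series and the equivalent K is the thickness-weighted harmonic mean.
Total thickness L = 8.40 + 4.76 + 3.69 = 16.85 m.
Σ(b_i/K_i) = 8.40/611 + 4.76/111 + 3.69/382 = 0.06629 d.
K_eq = L / Σ(b_i/K_i) = 16.85 / 0.06629 = 254.2 m/day.
Q = K_eq · A · (Δh/L) = 254.2 × 2280 × (6.50/16.85) = 2.236e+05 m³/day.

224000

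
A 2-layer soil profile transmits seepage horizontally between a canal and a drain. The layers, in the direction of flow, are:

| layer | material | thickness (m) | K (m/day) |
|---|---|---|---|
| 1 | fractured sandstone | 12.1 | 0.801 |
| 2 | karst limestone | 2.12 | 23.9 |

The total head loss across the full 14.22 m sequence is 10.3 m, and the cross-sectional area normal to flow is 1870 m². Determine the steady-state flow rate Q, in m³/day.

Flow is perpendicular to layering, so the layers act in series and the equivalent K is the thickness-weighted harmonic mean.
Total thickness L = 12.1 + 2.12 = 14.22 m.
Σ(b_i/K_i) = 12.1/0.801 + 2.12/23.9 = 15.19 d.
K_eq = L / Σ(b_i/K_i) = 14.22 / 15.19 = 0.9358 m/day.
Q = K_eq · A · (Δh/L) = 0.9358 × 1870 × (10.3/14.22) = 1268 m³/day.

1270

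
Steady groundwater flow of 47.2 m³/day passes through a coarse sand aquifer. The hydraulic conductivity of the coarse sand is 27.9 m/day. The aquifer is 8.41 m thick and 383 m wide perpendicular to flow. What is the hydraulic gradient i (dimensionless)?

0.000525

Cross-sectional area A = 383 × 8.41 = 3221 m².
From Q = K·A·i, i = Q / (K·A) = 47.2 / (27.90 × 3221) = 0.0005252.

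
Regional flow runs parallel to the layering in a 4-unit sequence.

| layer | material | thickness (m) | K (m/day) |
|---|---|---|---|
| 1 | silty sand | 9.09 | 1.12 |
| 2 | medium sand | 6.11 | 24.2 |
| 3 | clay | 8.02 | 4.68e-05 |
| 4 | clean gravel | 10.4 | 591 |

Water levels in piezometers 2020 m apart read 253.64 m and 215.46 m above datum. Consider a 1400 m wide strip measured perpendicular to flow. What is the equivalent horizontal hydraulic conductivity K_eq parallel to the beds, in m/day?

Flow is parallel to layering, so each bed carries its own Darcy discharge and the transmissivities add.
Σ(K_i·b_i) = 1.12×9.09 + 24.2×6.11 + 4.68e-05×8.02 + 591×10.4 = 6304 m²/day.
Total thickness b = 33.62 m, so K_eq = Σ(K_i·b_i)/b = 187.5 m/day.

188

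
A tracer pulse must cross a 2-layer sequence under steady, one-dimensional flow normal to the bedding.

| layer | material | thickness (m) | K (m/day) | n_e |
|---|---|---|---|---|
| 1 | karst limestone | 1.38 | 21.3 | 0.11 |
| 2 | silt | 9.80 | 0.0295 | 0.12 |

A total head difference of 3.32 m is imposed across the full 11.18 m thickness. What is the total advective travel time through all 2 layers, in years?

With flow normal to the layers, continuity requires the same specific discharge q through every layer.
Σ(b_i/K_i) = 1.38/21.3 + 9.80/0.0295 = 332.3 d.
q = Δh / Σ(b_i/K_i) = 3.32 / 332.3 = 0.009992 m/day.
In each layer the seepage velocity is v_i = q/n_i, so the layer transit time is t_i = b_i·n_i / q:
  layer 1 (karst limestone): t_1 = 1.38 × 0.11 / 0.009992 = 15.19 d
  layer 2 (silt): t_2 = 9.80 × 0.12 / 0.009992 = 117.7 d
Total t = Σ t_i = 132.9 days = 0.3638 years.

0.364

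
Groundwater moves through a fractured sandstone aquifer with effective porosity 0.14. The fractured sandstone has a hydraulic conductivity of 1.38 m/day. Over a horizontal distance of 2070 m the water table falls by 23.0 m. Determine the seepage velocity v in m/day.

0.110

Hydraulic gradient i = Δh / L = 23.0 / 2070 = 0.01111.
Darcy flux q = K · i = 1.380 × 0.01111 = 0.01533 m/day.
Seepage velocity v = q / n_e = 0.01533 / 0.14 = 0.1095 m/day.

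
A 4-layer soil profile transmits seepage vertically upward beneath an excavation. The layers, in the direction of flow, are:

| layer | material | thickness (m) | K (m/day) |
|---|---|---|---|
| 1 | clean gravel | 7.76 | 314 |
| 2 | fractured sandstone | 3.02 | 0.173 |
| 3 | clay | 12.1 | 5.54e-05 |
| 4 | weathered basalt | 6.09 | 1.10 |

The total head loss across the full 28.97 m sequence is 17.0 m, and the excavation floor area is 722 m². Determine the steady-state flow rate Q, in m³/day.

Flow is perpendicular to layering, so the layers act in series and the equivalent K is the thickness-weighted harmonic mean.
Total thickness L = 7.76 + 3.02 + 12.1 + 6.09 = 28.97 m.
Σ(b_i/K_i) = 7.76/314 + 3.02/0.173 + 12.1/5.54e-05 + 6.09/1.10 = 2.184e+05 d.
K_eq = L / Σ(b_i/K_i) = 28.97 / 2.184e+05 = 0.0001326 m/day.
Q = K_eq · A · (Δh/L) = 0.0001326 × 722 × (17.0/28.97) = 0.05619 m³/day.

0.0562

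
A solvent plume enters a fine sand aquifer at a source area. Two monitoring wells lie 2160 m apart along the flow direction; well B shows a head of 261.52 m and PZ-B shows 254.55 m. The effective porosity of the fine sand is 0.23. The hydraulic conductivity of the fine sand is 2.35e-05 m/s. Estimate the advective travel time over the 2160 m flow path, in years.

208

Convert K: 2.35e-05 m/s × 86400 = 2.030 m/day.
Hydraulic gradient i = (261.52 − 254.55) / 2160 = 6.97 / 2160 = 0.003227.
Darcy flux q = K · i = 2.030 × 0.003227 = 0.006552 m/day.
Seepage velocity v = q / n_e = 0.006552 / 0.23 = 0.02849 m/day.
Travel time t = L / v = 2160 / 0.02849 = 75826 days = 207.6 years.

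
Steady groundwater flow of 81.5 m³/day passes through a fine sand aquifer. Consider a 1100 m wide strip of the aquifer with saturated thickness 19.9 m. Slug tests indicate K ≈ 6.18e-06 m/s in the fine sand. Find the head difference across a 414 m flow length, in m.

Convert K: 6.18e-06 m/s × 86400 = 0.5340 m/day.
Cross-sectional area A = 1100 × 19.9 = 21890 m².
From Q = K·A·i, i = Q / (K·A) = 81.5 / (0.5340 × 21890) = 0.006973.
Head loss Δh = i · L = 0.006973 × 414 = 2.887 m.

2.89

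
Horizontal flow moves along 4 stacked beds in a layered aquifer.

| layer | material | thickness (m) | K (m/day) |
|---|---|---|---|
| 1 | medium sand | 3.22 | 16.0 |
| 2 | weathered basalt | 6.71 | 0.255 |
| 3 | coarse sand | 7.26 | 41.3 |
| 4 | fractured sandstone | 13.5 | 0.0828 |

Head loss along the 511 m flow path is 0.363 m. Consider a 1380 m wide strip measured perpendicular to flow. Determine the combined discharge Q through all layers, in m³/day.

Flow is parallel to layering, so each bed carries its own Darcy discharge and the transmissivities add.
Σ(K_i·b_i) = 16.0×3.22 + 0.255×6.71 + 41.3×7.26 + 0.0828×13.5 = 354.2 m²/day.
Hydraulic gradient i = Δh / L = 0.363 / 511 = 0.0007104.
Q = Σ(K_i·b_i) · W · i = 354.2 × 1380 × 0.0007104 = 347.2 m³/day.

347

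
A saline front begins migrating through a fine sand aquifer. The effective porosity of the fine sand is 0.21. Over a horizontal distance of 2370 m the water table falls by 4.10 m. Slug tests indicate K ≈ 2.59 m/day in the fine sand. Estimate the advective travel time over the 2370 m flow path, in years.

Hydraulic gradient i = Δh / L = 4.10 / 2370 = 0.001730.
Darcy flux q = K · i = 2.590 × 0.001730 = 0.004481 m/day.
Seepage velocity v = q / n_e = 0.004481 / 0.21 = 0.02134 m/day.
Travel time t = L / v = 2370 / 0.02134 = 1.111e+05 days = 304.1 years.

304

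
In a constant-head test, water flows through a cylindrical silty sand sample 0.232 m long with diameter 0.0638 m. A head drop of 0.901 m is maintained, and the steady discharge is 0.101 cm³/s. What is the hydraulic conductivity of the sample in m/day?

Cross-sectional area A = π·(d/2)² = π × (0.0638/2)² = 0.003197 m².
Convert discharge: 0.101 cm³/s = 1.010e-07 m³/s.
Darcy's law rearranged: K = Q·L / (A·Δh) = 1.010e-07 × 0.232 / (0.003197 × 0.901) = 8.135e-06 m/s = 0.7029 m/day.

0.703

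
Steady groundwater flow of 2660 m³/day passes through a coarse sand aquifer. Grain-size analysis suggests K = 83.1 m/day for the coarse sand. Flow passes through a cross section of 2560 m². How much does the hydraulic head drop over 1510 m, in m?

From Q = K·A·i, i = Q / (K·A) = 2660 / (83.10 × 2560) = 0.01250.
Head loss Δh = i · L = 0.01250 × 1510 = 18.88 m.

18.9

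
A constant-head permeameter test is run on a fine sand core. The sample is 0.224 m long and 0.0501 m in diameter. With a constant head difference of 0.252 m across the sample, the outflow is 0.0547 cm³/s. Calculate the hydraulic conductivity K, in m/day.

2.13

Cross-sectional area A = π·(d/2)² = π × (0.0501/2)² = 0.001971 m².
Convert discharge: 0.0547 cm³/s = 5.470e-08 m³/s.
Darcy's law rearranged: K = Q·L / (A·Δh) = 5.470e-08 × 0.224 / (0.001971 × 0.252) = 2.466e-05 m/s = 2.131 m/day.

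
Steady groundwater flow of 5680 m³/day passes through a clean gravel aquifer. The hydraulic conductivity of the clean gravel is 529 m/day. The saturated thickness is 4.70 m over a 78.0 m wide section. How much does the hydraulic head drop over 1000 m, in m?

Cross-sectional area A = 78.0 × 4.70 = 366.6 m².
From Q = K·A·i, i = Q / (K·A) = 5680 / (529.0 × 366.6) = 0.02929.
Head loss Δh = i · L = 0.02929 × 1000 = 29.29 m.

29.3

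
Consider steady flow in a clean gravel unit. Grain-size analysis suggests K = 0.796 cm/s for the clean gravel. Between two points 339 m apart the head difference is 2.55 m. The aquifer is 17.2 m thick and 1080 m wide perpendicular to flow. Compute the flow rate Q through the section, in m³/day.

Convert K: 0.796 cm/s × 864 = 687.7 m/day.
Cross-sectional area A = 1080 × 17.2 = 18576 m².
Hydraulic gradient i = Δh / L = 2.55 / 339 = 0.007522.
Darcy's law: Q = K · A · i = 687.7 × 18576 × 0.007522 = 96099 m³/day.

96100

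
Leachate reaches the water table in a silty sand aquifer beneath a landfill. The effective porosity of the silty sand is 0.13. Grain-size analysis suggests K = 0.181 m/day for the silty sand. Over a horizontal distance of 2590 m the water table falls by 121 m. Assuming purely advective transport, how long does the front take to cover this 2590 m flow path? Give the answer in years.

109

Hydraulic gradient i = Δh / L = 121 / 2590 = 0.04672.
Darcy flux q = K · i = 0.1810 × 0.04672 = 0.008456 m/day.
Seepage velocity v = q / n_e = 0.008456 / 0.13 = 0.06505 m/day.
Travel time t = L / v = 2590 / 0.06505 = 39818 days = 109.0 years.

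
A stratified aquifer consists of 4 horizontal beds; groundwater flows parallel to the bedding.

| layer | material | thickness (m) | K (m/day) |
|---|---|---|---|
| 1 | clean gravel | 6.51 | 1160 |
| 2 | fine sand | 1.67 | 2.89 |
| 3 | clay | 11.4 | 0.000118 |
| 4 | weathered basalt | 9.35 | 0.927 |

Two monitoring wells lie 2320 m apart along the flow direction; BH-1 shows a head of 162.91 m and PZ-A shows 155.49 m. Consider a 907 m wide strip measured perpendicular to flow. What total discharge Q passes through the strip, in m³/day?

Flow is parallel to layering, so each bed carries its own Darcy discharge and the transmissivities add.
Σ(K_i·b_i) = 1160×6.51 + 2.89×1.67 + 0.000118×11.4 + 0.927×9.35 = 7565 m²/day.
Hydraulic gradient i = (162.91 − 155.49) / 2320 = 7.42 / 2320 = 0.003198.
Q = Σ(K_i·b_i) · W · i = 7565 × 907 × 0.003198 = 21945 m³/day.

21900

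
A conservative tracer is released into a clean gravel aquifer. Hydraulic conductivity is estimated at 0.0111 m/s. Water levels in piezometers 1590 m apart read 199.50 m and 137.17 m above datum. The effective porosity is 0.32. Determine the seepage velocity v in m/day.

Convert K: 0.0111 m/s × 86400 = 959.0 m/day.
Hydraulic gradient i = (199.50 − 137.17) / 1590 = 62.33 / 1590 = 0.03920.
Darcy flux q = K · i = 959.0 × 0.03920 = 37.60 m/day.
Seepage velocity v = q / n_e = 37.60 / 0.32 = 117.5 m/day.

117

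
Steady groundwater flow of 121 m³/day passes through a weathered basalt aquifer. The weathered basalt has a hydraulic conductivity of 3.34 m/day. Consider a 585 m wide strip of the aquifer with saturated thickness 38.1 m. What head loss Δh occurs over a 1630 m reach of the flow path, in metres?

2.65

Cross-sectional area A = 585 × 38.1 = 22288 m².
From Q = K·A·i, i = Q / (K·A) = 121 / (3.340 × 22288) = 0.001625.
Head loss Δh = i · L = 0.001625 × 1630 = 2.649 m.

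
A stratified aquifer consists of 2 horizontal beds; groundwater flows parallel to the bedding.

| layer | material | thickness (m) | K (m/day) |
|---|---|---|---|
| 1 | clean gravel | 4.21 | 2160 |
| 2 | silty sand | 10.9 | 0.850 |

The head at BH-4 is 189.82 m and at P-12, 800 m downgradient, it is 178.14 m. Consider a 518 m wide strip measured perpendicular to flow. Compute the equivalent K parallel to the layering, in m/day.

Flow is parallel to layering, so each bed carries its own Darcy discharge and the transmissivities add.
Σ(K_i·b_i) = 2160×4.21 + 0.850×10.9 = 9103 m²/day.
Total thickness b = 15.11 m, so K_eq = Σ(K_i·b_i)/b = 602.4 m/day.

602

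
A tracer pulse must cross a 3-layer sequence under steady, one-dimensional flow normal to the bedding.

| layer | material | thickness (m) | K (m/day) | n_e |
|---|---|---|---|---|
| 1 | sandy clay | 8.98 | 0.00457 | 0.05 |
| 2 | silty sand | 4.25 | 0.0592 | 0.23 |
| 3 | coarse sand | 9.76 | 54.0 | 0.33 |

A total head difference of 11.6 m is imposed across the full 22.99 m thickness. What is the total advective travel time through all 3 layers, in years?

With flow normal to the layers, continuity requires the same specific discharge q through every layer.
Σ(b_i/K_i) = 8.98/0.00457 + 4.25/0.0592 + 9.76/54.0 = 2037 d.
q = Δh / Σ(b_i/K_i) = 11.6 / 2037 = 0.005695 m/day.
In each layer the seepage velocity is v_i = q/n_i, so the layer transit time is t_i = b_i·n_i / q:
  layer 1 (sandy clay): t_1 = 8.98 × 0.05 / 0.005695 = 78.84 d
  layer 2 (silty sand): t_2 = 4.25 × 0.23 / 0.005695 = 171.6 d
  layer 3 (coarse sand): t_3 = 9.76 × 0.33 / 0.005695 = 565.6 d
Total t = Σ t_i = 816.1 days = 2.234 years.

2.23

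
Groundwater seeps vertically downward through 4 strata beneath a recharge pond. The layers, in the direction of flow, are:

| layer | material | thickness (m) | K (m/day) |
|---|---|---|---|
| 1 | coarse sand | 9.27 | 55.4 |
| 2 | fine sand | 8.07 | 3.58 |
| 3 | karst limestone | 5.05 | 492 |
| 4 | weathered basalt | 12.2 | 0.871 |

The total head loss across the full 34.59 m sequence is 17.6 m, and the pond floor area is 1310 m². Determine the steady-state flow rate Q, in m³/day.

1400

Flow is perpendicular to layering, so the layers act in series and the equivalent K is the thickness-weighted harmonic mean.
Total thickness L = 9.27 + 8.07 + 5.05 + 12.2 = 34.59 m.
Σ(b_i/K_i) = 9.27/55.4 + 8.07/3.58 + 5.05/492 + 12.2/0.871 = 16.44 d.
K_eq = L / Σ(b_i/K_i) = 34.59 / 16.44 = 2.104 m/day.
Q = K_eq · A · (Δh/L) = 2.104 × 1310 × (17.6/34.59) = 1403 m³/day.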